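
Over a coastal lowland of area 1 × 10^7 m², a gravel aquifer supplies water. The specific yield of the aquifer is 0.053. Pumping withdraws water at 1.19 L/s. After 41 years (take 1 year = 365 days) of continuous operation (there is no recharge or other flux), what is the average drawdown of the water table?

Δh ≈ 2.9 m

Q = 1.19 L/s = 102.8 m³/d
t = 41 years = 14960 d
ΔV = Q × t = 102.8 m³/d × 14960 d = 1.539 × 10^6 m³
Δh = ΔV / (Sy × A) = 1.539 × 10^6 / (0.053 × 1 × 10^7) = 2.903 m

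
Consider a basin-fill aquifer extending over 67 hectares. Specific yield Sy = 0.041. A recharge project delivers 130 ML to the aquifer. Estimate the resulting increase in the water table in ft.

Δh ≈ 15.5 ft

A = 67 hectares = 6.7 × 10^5 m²
ΔV = 130 ML = 1.3 × 10^5 m³
Δh = ΔV / (Sy × A) = 1.3 × 10^5 m³ / (0.041 × 6.7 × 10^5 m²) = 4.732 m
Δh = 4.732 m = 15.53 ft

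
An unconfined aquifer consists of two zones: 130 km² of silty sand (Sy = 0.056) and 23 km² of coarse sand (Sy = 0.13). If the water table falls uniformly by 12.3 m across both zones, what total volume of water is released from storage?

ΔV ≈ 1.26 × 10^8 m³

A₁ = 130 km² = 1.3 × 10^8 m²; A₂ = 23 km² = 2.3 × 10^7 m²
ΔV₁ = 0.056 × 1.3 × 10^8 × 12.3 = 8.954 × 10^7 m³
ΔV₂ = 0.13 × 2.3 × 10^7 × 12.3 = 3.678 × 10^7 m³
ΔV = ΔV₁ + ΔV₂ = 1.263 × 10^8 m³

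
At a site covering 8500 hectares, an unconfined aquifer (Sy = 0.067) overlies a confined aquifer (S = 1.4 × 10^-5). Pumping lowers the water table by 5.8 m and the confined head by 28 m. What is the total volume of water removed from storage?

ΔV ≈ 3.31 × 10^7 m³

A = 8500 hectares = 8.5 × 10^7 m²
Unconfined: ΔV_u = Sy × A × Δh_u = 0.067 × 8.5 × 10^7 × 5.8 = 3.303 × 10^7 m³
Confined: ΔV_c = S × A × Δh_c = 1.4 × 10^-5 × 8.5 × 10^7 × 28 = 33320 m³
Total ΔV = 3.303 × 10^7 + 33320 = 3.306 × 10^7 m³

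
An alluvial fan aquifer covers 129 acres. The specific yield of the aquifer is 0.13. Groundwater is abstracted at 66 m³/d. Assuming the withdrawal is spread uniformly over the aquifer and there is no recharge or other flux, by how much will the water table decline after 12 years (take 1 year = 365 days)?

Δh ≈ 4.26 m

A = 129 acres = 5.22 × 10^5 m²
t = 12 years = 4380 d
ΔV = Q × t = 66 m³/d × 4380 d = 2.891 × 10^5 m³
Δh = ΔV / (Sy × A) = 2.891 × 10^5 / (0.13 × 5.22 × 10^5) = 4.26 m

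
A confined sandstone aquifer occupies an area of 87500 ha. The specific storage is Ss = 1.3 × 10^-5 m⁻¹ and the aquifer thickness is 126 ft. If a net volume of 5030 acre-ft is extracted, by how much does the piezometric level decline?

Δh ≈ 14.2 m

b = 126 ft = 38.4 m
S = Ss × b = 1.3 × 10^-5 m⁻¹ × 38.4 m = 4.993 × 10^-4
A = 87500 ha = 8.75 × 10^8 m²
ΔV = 5030 acre-ft = 6.204 × 10^6 m³
Δh = ΔV / (S × A) = 6.204 × 10^6 m³ / (4.993 × 10^-4 × 8.75 × 10^8 m²) = 14.2 m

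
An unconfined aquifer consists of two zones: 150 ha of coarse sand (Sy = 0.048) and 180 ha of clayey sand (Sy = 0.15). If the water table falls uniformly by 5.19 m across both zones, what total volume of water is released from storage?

ΔV ≈ 1.77 × 10^6 m³

A₁ = 150 ha = 1.5 × 10^6 m²; A₂ = 180 ha = 1.8 × 10^6 m²
ΔV₁ = 0.048 × 1.5 × 10^6 × 5.19 = 3.737 × 10^5 m³
ΔV₂ = 0.15 × 1.8 × 10^6 × 5.19 = 1.401 × 10^6 m³
ΔV = ΔV₁ + ΔV₂ = 1.775 × 10^6 m³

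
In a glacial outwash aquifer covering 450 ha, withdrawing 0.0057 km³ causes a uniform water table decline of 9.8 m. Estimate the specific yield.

A = 450 ha = 4.5 × 10^6 m²
ΔV = 0.0057 km³ = 5.7 × 10^6 m³
Sy = ΔV / (A × Δh) = 5.7 × 10^6 m³ / (4.5 × 10^6 m² × 9.8 m) = 0.1293

Sy ≈ 0.13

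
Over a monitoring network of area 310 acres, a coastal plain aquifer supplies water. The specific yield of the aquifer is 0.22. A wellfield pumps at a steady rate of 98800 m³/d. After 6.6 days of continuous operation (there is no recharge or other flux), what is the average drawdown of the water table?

Δh ≈ 2.36 m

A = 310 acres = 1.255 × 10^6 m²
ΔV = Q × t = 98800 m³/d × 6.6 d = 6.521 × 10^5 m³
Δh = ΔV / (Sy × A) = 6.521 × 10^5 / (0.22 × 1.255 × 10^6) = 2.363 m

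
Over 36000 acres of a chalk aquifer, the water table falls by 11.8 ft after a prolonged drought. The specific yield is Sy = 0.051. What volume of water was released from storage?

A = 36000 acres = 1.457 × 10^8 m²
Δh = 11.8 ft = 3.597 m
ΔV = Sy × A × Δh = 0.051 × 1.457 × 10^8 m² × 3.597 m = 2.672 × 10^7 m³

ΔV ≈ 2.67 × 10^7 m³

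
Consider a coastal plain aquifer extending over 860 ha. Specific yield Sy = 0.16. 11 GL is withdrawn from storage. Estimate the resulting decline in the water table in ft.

Δh ≈ 26.2 ft

A = 860 ha = 8.6 × 10^6 m²
ΔV = 11 GL = 1.1 × 10^7 m³
Δh = ΔV / (Sy × A) = 1.1 × 10^7 m³ / (0.16 × 8.6 × 10^6 m²) = 7.994 m
Δh = 7.994 m = 26.23 ft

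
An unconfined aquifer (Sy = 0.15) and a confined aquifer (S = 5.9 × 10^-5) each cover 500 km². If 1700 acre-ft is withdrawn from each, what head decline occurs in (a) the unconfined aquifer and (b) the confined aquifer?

Δh_u ≈ 0.028 m; Δh_c ≈ 71.1 m

A = 500 km² = 5 × 10^8 m²
ΔV = 1700 acre-ft = 2.097 × 10^6 m³
Unconfined: Δh_u = ΔV/(Sy·A) = 2.097 × 10^6/(0.15 × 5 × 10^8) = 0.02796 m
Confined: Δh_c = ΔV/(S·A) = 2.097 × 10^6/(5.9 × 10^-5 × 5 × 10^8) = 71.08 m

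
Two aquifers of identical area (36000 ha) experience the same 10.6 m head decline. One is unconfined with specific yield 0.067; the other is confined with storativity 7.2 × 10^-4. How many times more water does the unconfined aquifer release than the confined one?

A = 36000 ha = 3.6 × 10^8 m²
Unconfined: ΔV_u = Sy × A × Δh = 0.067 × 3.6 × 10^8 × 10.6 = 2.557 × 10^8 m³
Confined: ΔV_c = S × A × Δh = 7.2 × 10^-4 × 3.6 × 10^8 × 10.6 = 2.748 × 10^6 m³
Ratio = ΔV_u / ΔV_c = Sy / S = 0.067 / 7.2 × 10^-4 = 93.06

ΔV_u / ΔV_c ≈ 93.1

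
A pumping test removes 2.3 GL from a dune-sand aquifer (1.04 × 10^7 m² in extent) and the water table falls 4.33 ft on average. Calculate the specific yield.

Sy ≈ 0.17

Δh = 4.33 ft = 1.32 m
ΔV = 2.3 GL = 2.3 × 10^6 m³
Sy = ΔV / (A × Δh) = 2.3 × 10^6 m³ / (1.04 × 10^7 m² × 1.32 m) = 0.1676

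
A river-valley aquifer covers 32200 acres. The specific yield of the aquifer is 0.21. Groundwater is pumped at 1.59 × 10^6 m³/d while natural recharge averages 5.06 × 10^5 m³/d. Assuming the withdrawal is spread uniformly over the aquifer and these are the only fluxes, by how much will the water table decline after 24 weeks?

Δh ≈ 6.65 m

A = 32200 acres = 1.303 × 10^8 m²
Net abstraction = 1.59 × 10^6 − 5.06 × 10^5 = 1.084 × 10^6 m³/d
t = 24 weeks = 168 d
ΔV = Q × t = 1.084 × 10^6 m³/d × 168 d = 1.821 × 10^8 m³
Δh = ΔV / (Sy × A) = 1.821 × 10^8 / (0.21 × 1.303 × 10^8) = 6.655 m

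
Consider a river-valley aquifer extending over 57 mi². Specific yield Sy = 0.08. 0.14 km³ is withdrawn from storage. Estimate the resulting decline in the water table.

Δh ≈ 11.9 m

A = 57 mi² = 1.476 × 10^8 m²
ΔV = 0.14 km³ = 1.4 × 10^8 m³
Δh = ΔV / (Sy × A) = 1.4 × 10^8 m³ / (0.08 × 1.476 × 10^8 m²) = 11.85 m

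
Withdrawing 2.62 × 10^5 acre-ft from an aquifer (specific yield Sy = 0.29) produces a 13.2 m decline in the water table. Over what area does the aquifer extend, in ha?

A ≈ 8440 ha

ΔV = 2.62 × 10^5 acre-ft = 3.232 × 10^8 m³
A = ΔV / (Sy × Δh) = 3.232 × 10^8 / (0.29 × 13.2) = 8.442 × 10^7 m²
A = 8.442 × 10^7 m² = 8442 ha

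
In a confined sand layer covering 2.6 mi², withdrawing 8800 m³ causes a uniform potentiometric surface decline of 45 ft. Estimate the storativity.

S ≈ 9.5 × 10^-5

A = 2.6 mi² = 6.734 × 10^6 m²
Δh = 45 ft = 13.72 m
S = ΔV / (A × Δh) = 8800 m³ / (6.734 × 10^6 m² × 13.72 m) = 9.528 × 10^-5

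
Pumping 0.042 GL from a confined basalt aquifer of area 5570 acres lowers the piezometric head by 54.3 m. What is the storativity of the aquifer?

S ≈ 3.4 × 10^-5

A = 5570 acres = 2.254 × 10^7 m²
ΔV = 0.042 GL = 42000 m³
S = ΔV / (A × Δh) = 42000 m³ / (2.254 × 10^7 m² × 54.3 m) = 3.431 × 10^-5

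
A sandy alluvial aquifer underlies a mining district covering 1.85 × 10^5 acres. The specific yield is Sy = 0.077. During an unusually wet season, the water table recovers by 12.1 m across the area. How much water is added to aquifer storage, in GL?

A = 1.85 × 10^5 acres = 7.487 × 10^8 m²
ΔV = Sy × A × Δh = 0.077 × 7.487 × 10^8 m² × 12.1 m = 6.975 × 10^8 m³
ΔV = 6.975 × 10^8 m³ = 697.5 GL

ΔV ≈ 698 GL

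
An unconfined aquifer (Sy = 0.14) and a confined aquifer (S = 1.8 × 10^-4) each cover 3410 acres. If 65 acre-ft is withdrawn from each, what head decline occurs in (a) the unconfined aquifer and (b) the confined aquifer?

A = 3410 acres = 1.38 × 10^7 m²
ΔV = 65 acre-ft = 80180 m³
Unconfined: Δh_u = ΔV/(Sy·A) = 80180/(0.14 × 1.38 × 10^7) = 0.0415 m
Confined: Δh_c = ΔV/(S·A) = 80180/(1.8 × 10^-4 × 1.38 × 10^7) = 32.28 m

Δh_u ≈ 0.0415 m; Δh_c ≈ 32.3 m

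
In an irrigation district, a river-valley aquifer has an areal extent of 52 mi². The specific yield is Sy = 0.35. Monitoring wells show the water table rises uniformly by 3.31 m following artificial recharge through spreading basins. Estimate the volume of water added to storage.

A = 52 mi² = 1.347 × 10^8 m²
ΔV = Sy × A × Δh = 0.35 × 1.347 × 10^8 m² × 3.31 m = 1.56 × 10^8 m³

ΔV ≈ 1.56 × 10^8 m³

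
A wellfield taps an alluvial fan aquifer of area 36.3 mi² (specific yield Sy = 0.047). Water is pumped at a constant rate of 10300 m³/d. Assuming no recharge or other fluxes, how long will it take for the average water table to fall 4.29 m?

t ≈ 1840 days

A = 36.3 mi² = 9.402 × 10^7 m²
ΔV = Sy × A × Δh = 0.047 × 9.402 × 10^7 × 4.29 = 1.896 × 10^7 m³
t = ΔV / Q = 1.896 × 10^7 m³ / 10300 m³/d = 1840 d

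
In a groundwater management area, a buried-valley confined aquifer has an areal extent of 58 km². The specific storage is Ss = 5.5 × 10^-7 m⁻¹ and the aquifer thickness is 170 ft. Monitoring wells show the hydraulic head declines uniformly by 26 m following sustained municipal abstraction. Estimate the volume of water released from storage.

ΔV ≈ 43000 m³

b = 170 ft = 51.82 m
S = Ss × b = 5.5 × 10^-7 m⁻¹ × 51.82 m = 2.85 × 10^-5
A = 58 km² = 5.8 × 10^7 m²
ΔV = S × A × Δh = 2.85 × 10^-5 × 5.8 × 10^7 m² × 26 m = 42980 m³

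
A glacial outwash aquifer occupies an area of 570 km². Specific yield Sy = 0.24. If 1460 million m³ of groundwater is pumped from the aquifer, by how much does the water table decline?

Δh ≈ 10.7 m

A = 570 km² = 5.7 × 10^8 m²
ΔV = 1460 million m³ = 1.46 × 10^9 m³
Δh = ΔV / (Sy × A) = 1.46 × 10^9 m³ / (0.24 × 5.7 × 10^8 m²) = 10.67 m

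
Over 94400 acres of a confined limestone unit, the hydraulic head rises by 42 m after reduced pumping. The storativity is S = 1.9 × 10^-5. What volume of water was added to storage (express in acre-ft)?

A = 94400 acres = 3.82 × 10^8 m²
ΔV = S × A × Δh = 1.9 × 10^-5 × 3.82 × 10^8 m² × 42 m = 3.049 × 10^5 m³
ΔV = 3.049 × 10^5 m³ = 247.1 acre-ft

ΔV ≈ 247 acre-ft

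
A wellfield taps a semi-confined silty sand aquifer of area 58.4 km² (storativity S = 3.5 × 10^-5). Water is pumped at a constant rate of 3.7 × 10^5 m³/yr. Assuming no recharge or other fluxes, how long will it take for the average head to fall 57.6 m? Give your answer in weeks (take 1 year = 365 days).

t ≈ 16.6 weeks

A = 58.4 km² = 5.84 × 10^7 m²
ΔV = S × A × Δh = 3.5 × 10^-5 × 5.84 × 10^7 × 57.6 = 1.177 × 10^5 m³
Q = 3.7 × 10^5 m³/yr = 1014 m³/d
t = ΔV / Q = 1.177 × 10^5 m³ / 1014 m³/d = 116.1 d
t = 116.1 d ≈ 16.59 weeks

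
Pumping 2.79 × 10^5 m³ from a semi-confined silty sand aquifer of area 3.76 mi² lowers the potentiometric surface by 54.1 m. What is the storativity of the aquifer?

S ≈ 5.3 × 10^-4

A = 3.76 mi² = 9.738 × 10^6 m²
S = ΔV / (A × Δh) = 2.79 × 10^5 m³ / (9.738 × 10^6 m² × 54.1 m) = 5.296 × 10^-4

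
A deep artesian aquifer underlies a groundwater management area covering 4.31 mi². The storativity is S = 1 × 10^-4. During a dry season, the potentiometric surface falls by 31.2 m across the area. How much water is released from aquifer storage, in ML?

A = 4.31 mi² = 1.116 × 10^7 m²
ΔV = S × A × Δh = 1 × 10^-4 × 1.116 × 10^7 m² × 31.2 m = 34830 m³
ΔV = 34830 m³ = 34.83 ML

ΔV ≈ 34.8 ML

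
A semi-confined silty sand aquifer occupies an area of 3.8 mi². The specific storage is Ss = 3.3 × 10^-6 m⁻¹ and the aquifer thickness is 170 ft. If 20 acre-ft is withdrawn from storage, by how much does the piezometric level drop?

Δh ≈ 14.7 m

b = 170 ft = 51.82 m
S = Ss × b = 3.3 × 10^-6 m⁻¹ × 51.82 m = 1.71 × 10^-4
A = 3.8 mi² = 9.842 × 10^6 m²
ΔV = 20 acre-ft = 24670 m³
Δh = ΔV / (S × A) = 24670 m³ / (1.71 × 10^-4 × 9.842 × 10^6 m²) = 14.66 m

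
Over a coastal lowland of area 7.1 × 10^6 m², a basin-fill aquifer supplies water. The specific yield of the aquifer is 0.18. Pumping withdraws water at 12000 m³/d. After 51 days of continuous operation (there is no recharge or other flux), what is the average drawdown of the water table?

ΔV = Q × t = 12000 m³/d × 51 d = 6.12 × 10^5 m³
Δh = ΔV / (Sy × A) = 6.12 × 10^5 / (0.18 × 7.1 × 10^6) = 0.4789 m

Δh ≈ 0.479 m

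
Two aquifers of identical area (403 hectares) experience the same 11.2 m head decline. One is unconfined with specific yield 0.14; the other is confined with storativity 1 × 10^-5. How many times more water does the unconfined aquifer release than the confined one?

A = 403 hectares = 4.03 × 10^6 m²
Unconfined: ΔV_u = Sy × A × Δh = 0.14 × 4.03 × 10^6 × 11.2 = 6.319 × 10^6 m³
Confined: ΔV_c = S × A × Δh = 1 × 10^-5 × 4.03 × 10^6 × 11.2 = 451.4 m³
Ratio = ΔV_u / ΔV_c = Sy / S = 0.14 / 1 × 10^-5 = 14000

ΔV_u / ΔV_c ≈ 14000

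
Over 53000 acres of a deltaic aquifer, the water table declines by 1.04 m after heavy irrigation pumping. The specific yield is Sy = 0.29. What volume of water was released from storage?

ΔV ≈ 6.47 × 10^7 m³

A = 53000 acres = 2.145 × 10^8 m²
ΔV = Sy × A × Δh = 0.29 × 2.145 × 10^8 m² × 1.04 m = 6.469 × 10^7 m³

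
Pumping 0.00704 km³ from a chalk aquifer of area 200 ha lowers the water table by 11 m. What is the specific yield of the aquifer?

A = 200 ha = 2 × 10^6 m²
ΔV = 0.00704 km³ = 7.04 × 10^6 m³
Sy = ΔV / (A × Δh) = 7.04 × 10^6 m³ / (2 × 10^6 m² × 11 m) = 0.32

Sy ≈ 0.32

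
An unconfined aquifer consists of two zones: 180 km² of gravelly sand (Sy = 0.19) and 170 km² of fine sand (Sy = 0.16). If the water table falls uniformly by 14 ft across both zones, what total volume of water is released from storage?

A₁ = 180 km² = 1.8 × 10^8 m²; A₂ = 170 km² = 1.7 × 10^8 m²
Δh = 14 ft = 4.267 m
ΔV₁ = 0.19 × 1.8 × 10^8 × 4.267 = 1.459 × 10^8 m³
ΔV₂ = 0.16 × 1.7 × 10^8 × 4.267 = 1.161 × 10^8 m³
ΔV = ΔV₁ + ΔV₂ = 2.62 × 10^8 m³

ΔV ≈ 2.62 × 10^8 m³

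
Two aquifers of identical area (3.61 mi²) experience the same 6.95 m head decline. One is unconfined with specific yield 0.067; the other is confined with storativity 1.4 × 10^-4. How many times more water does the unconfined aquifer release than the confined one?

A = 3.61 mi² = 9.35 × 10^6 m²
Unconfined: ΔV_u = Sy × A × Δh = 0.067 × 9.35 × 10^6 × 6.95 = 4.354 × 10^6 m³
Confined: ΔV_c = S × A × Δh = 1.4 × 10^-4 × 9.35 × 10^6 × 6.95 = 9097 m³
Ratio = ΔV_u / ΔV_c = Sy / S = 0.067 / 1.4 × 10^-4 = 478.6

ΔV_u / ΔV_c ≈ 479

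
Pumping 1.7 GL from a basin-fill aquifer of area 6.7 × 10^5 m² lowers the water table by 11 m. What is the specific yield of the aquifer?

Sy ≈ 0.23

ΔV = 1.7 GL = 1.7 × 10^6 m³
Sy = ΔV / (A × Δh) = 1.7 × 10^6 m³ / (6.7 × 10^5 m² × 11 m) = 0.2307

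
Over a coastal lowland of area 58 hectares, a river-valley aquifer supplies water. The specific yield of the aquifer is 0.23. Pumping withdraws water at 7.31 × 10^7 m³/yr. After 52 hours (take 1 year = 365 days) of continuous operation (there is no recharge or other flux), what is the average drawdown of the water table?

A = 58 hectares = 5.8 × 10^5 m²
Q = 7.31 × 10^7 m³/yr = 2.003 × 10^5 m³/d
t = 52 hours = 2.167 d
ΔV = Q × t = 2.003 × 10^5 m³/d × 2.167 d = 4.339 × 10^5 m³
Δh = ΔV / (Sy × A) = 4.339 × 10^5 / (0.23 × 5.8 × 10^5) = 3.253 m

Δh ≈ 3.25 m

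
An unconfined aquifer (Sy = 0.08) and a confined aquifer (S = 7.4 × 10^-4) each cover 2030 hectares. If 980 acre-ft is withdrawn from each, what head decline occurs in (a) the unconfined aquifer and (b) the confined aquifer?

A = 2030 hectares = 2.03 × 10^7 m²
ΔV = 980 acre-ft = 1.209 × 10^6 m³
Unconfined: Δh_u = ΔV/(Sy·A) = 1.209 × 10^6/(0.08 × 2.03 × 10^7) = 0.7443 m
Confined: Δh_c = ΔV/(S·A) = 1.209 × 10^6/(7.4 × 10^-4 × 2.03 × 10^7) = 80.47 m

Δh_u ≈ 0.744 m; Δh_c ≈ 80.5 m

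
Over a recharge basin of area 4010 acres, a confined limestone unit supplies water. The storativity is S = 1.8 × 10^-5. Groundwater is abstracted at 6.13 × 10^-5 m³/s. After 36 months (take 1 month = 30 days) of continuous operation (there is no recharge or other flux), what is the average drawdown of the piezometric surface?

Δh ≈ 19.6 m

A = 4010 acres = 1.623 × 10^7 m²
Q = 6.13 × 10^-5 m³/s = 5.296 m³/d
t = 36 months = 1080 d
ΔV = Q × t = 5.296 m³/d × 1080 d = 5720 m³
Δh = ΔV / (S × A) = 5720 / (1.8 × 10^-5 × 1.623 × 10^7) = 19.58 m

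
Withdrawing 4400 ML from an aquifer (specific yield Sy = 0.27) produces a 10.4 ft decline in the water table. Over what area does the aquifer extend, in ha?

Δh = 10.4 ft = 3.17 m
ΔV = 4400 ML = 4.4 × 10^6 m³
A = ΔV / (Sy × Δh) = 4.4 × 10^6 / (0.27 × 3.17) = 5.141 × 10^6 m²
A = 5.141 × 10^6 m² = 514.1 ha

A ≈ 514 ha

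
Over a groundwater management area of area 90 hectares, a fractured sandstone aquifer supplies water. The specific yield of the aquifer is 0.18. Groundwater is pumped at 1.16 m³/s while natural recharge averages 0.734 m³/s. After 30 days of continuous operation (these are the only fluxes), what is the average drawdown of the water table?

A = 90 hectares = 9 × 10^5 m²
Net abstraction = 1.16 − 0.734 = 0.426 m³/s
Q_net = 0.426 m³/s = 36810 m³/d
ΔV = Q × t = 36810 m³/d × 30 d = 1.104 × 10^6 m³
Δh = ΔV / (Sy × A) = 1.104 × 10^6 / (0.18 × 9 × 10^5) = 6.816 m

Δh ≈ 6.82 m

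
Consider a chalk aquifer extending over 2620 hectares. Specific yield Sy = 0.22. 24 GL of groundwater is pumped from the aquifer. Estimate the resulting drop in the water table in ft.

A = 2620 hectares = 2.62 × 10^7 m²
ΔV = 24 GL = 2.4 × 10^7 m³
Δh = ΔV / (Sy × A) = 2.4 × 10^7 m³ / (0.22 × 2.62 × 10^7 m²) = 4.164 m
Δh = 4.164 m = 13.66 ft

Δh ≈ 13.7 ft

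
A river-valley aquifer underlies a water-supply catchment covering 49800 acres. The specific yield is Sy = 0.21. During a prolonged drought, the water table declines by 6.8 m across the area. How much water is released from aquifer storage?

ΔV ≈ 2.88 × 10^8 m³

A = 49800 acres = 2.015 × 10^8 m²
ΔV = Sy × A × Δh = 0.21 × 2.015 × 10^8 m² × 6.8 m = 2.878 × 10^8 m³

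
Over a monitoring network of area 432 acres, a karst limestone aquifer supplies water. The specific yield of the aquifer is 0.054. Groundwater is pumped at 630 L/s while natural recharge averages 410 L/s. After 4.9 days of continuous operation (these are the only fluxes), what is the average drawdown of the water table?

A = 432 acres = 1.748 × 10^6 m²
Net abstraction = 630 − 410 = 220 L/s
Q_net = 220 L/s = 19010 m³/d
ΔV = Q × t = 19010 m³/d × 4.9 d = 93140 m³
Δh = ΔV / (Sy × A) = 93140 / (0.054 × 1.748 × 10^6) = 0.9866 m

Δh ≈ 0.987 m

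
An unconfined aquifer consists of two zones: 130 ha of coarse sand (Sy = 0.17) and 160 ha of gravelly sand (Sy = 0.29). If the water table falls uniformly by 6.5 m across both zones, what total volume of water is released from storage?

A₁ = 130 ha = 1.3 × 10^6 m²; A₂ = 160 ha = 1.6 × 10^6 m²
ΔV₁ = 0.17 × 1.3 × 10^6 × 6.5 = 1.437 × 10^6 m³
ΔV₂ = 0.29 × 1.6 × 10^6 × 6.5 = 3.016 × 10^6 m³
ΔV = ΔV₁ + ΔV₂ = 4.452 × 10^6 m³

ΔV ≈ 4.45 × 10^6 m³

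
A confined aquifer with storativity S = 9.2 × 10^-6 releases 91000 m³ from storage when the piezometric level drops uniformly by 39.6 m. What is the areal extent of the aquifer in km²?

A ≈ 250 km²

A = ΔV / (S × Δh) = 91000 / (9.2 × 10^-6 × 39.6) = 2.498 × 10^8 m²
A = 2.498 × 10^8 m² = 249.8 km²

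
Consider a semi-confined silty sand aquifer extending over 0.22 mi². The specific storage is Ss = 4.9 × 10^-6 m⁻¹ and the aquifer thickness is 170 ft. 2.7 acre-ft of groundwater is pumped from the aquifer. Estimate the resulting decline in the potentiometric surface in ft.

b = 170 ft = 51.82 m
S = Ss × b = 4.9 × 10^-6 m⁻¹ × 51.82 m = 2.539 × 10^-4
A = 0.22 mi² = 5.698 × 10^5 m²
ΔV = 2.7 acre-ft = 3330 m³
Δh = ΔV / (S × A) = 3330 m³ / (2.539 × 10^-4 × 5.698 × 10^5 m²) = 23.02 m
Δh = 23.02 m = 75.53 ft

Δh ≈ 75.5 ft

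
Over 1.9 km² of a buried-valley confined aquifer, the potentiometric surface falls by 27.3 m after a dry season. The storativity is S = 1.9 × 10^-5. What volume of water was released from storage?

ΔV ≈ 986 m³

A = 1.9 km² = 1.9 × 10^6 m²
ΔV = S × A × Δh = 1.9 × 10^-5 × 1.9 × 10^6 m² × 27.3 m = 985.5 m³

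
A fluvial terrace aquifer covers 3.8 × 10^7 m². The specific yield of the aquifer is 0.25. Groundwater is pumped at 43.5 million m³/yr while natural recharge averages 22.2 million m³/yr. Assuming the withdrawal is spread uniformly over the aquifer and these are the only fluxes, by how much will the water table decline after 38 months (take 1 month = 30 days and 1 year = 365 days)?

Δh ≈ 7 m

Net abstraction = 43.5 − 22.2 = 21.3 million m³/yr
Q_net = 21.3 million m³/yr = 58360 m³/d
t = 38 months = 1140 d
ΔV = Q × t = 58360 m³/d × 1140 d = 6.653 × 10^7 m³
Δh = ΔV / (Sy × A) = 6.653 × 10^7 / (0.25 × 3.8 × 10^7) = 7.003 m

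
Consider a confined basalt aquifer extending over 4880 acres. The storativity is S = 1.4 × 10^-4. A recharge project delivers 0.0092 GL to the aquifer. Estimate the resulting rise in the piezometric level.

Δh ≈ 3.33 m

A = 4880 acres = 1.975 × 10^7 m²
ΔV = 0.0092 GL = 9200 m³
Δh = ΔV / (S × A) = 9200 m³ / (1.4 × 10^-4 × 1.975 × 10^7 m²) = 3.328 m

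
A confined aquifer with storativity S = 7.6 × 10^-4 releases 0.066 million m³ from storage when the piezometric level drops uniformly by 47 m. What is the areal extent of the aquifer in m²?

A ≈ 1.85 × 10^6 m²

ΔV = 0.066 million m³ = 66000 m³
A = ΔV / (S × Δh) = 66000 / (7.6 × 10^-4 × 47) = 1.848 × 10^6 m²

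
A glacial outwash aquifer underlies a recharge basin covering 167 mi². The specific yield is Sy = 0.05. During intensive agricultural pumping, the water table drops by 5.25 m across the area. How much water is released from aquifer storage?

ΔV ≈ 1.14 × 10^8 m³

A = 167 mi² = 4.325 × 10^8 m²
ΔV = Sy × A × Δh = 0.05 × 4.325 × 10^8 m² × 5.25 m = 1.135 × 10^8 m³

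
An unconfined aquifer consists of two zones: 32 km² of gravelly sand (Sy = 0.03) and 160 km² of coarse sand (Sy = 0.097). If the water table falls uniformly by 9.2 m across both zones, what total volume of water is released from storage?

ΔV ≈ 1.52 × 10^8 m³

A₁ = 32 km² = 3.2 × 10^7 m²; A₂ = 160 km² = 1.6 × 10^8 m²
ΔV₁ = 0.03 × 3.2 × 10^7 × 9.2 = 8.832 × 10^6 m³
ΔV₂ = 0.097 × 1.6 × 10^8 × 9.2 = 1.428 × 10^8 m³
ΔV = ΔV₁ + ΔV₂ = 1.516 × 10^8 m³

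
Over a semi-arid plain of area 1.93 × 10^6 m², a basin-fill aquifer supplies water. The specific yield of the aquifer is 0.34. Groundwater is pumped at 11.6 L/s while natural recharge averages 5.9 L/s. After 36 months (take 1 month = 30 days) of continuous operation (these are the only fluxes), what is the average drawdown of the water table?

Δh ≈ 0.811 m

Net abstraction = 11.6 − 5.9 = 5.7 L/s
Q_net = 5.7 L/s = 492.5 m³/d
t = 36 months = 1080 d
ΔV = Q × t = 492.5 m³/d × 1080 d = 5.319 × 10^5 m³
Δh = ΔV / (Sy × A) = 5.319 × 10^5 / (0.34 × 1.93 × 10^6) = 0.8105 m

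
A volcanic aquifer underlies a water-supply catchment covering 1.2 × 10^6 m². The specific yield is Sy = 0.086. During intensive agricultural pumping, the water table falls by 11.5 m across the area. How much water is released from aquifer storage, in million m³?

ΔV ≈ 1.19 million m³

ΔV = Sy × A × Δh = 0.086 × 1.2 × 10^6 m² × 11.5 m = 1.187 × 10^6 m³
ΔV = 1.187 × 10^6 m³ = 1.187 million m³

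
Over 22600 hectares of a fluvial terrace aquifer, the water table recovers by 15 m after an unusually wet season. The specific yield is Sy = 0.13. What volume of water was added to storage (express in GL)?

ΔV ≈ 441 GL

A = 22600 hectares = 2.26 × 10^8 m²
ΔV = Sy × A × Δh = 0.13 × 2.26 × 10^8 m² × 15 m = 4.407 × 10^8 m³
ΔV = 4.407 × 10^8 m³ = 440.7 GL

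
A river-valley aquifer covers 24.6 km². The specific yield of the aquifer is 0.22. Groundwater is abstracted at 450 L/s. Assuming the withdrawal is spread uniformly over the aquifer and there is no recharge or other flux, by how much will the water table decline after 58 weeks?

Δh ≈ 2.92 m

A = 24.6 km² = 2.46 × 10^7 m²
Q = 450 L/s = 38880 m³/d
t = 58 weeks = 406 d
ΔV = Q × t = 38880 m³/d × 406 d = 1.579 × 10^7 m³
Δh = ΔV / (Sy × A) = 1.579 × 10^7 / (0.22 × 2.46 × 10^7) = 2.917 m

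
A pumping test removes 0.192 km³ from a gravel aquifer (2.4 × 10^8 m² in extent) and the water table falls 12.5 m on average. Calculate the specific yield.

Sy ≈ 0.064

ΔV = 0.192 km³ = 1.92 × 10^8 m³
Sy = ΔV / (A × Δh) = 1.92 × 10^8 m³ / (2.4 × 10^8 m² × 12.5 m) = 0.064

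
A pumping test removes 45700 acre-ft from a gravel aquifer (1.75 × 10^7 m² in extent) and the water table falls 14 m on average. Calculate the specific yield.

ΔV = 45700 acre-ft = 5.637 × 10^7 m³
Sy = ΔV / (A × Δh) = 5.637 × 10^7 m³ / (1.75 × 10^7 m² × 14 m) = 0.2301

Sy ≈ 0.23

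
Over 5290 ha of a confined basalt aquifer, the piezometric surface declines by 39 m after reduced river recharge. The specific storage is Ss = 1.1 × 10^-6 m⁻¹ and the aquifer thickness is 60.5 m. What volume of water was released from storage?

S = Ss × b = 1.1 × 10^-6 m⁻¹ × 60.5 m = 6.655 × 10^-5
A = 5290 ha = 5.29 × 10^7 m²
ΔV = S × A × Δh = 6.655 × 10^-5 × 5.29 × 10^7 m² × 39 m = 1.373 × 10^5 m³

ΔV ≈ 1.37 × 10^5 m³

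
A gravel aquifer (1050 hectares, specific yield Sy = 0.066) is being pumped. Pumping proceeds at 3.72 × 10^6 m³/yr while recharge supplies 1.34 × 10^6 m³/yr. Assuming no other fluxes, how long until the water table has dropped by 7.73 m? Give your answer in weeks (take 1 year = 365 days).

A = 1050 hectares = 1.05 × 10^7 m²
ΔV = Sy × A × Δh = 0.066 × 1.05 × 10^7 × 7.73 = 5.357 × 10^6 m³
Net withdrawal = 3.72 × 10^6 − 1.34 × 10^6 = 2.38 × 10^6 m³/yr = 6521 m³/d
t = ΔV / Q = 5.357 × 10^6 m³ / 6521 m³/d = 821.5 d
t = 821.5 d ≈ 117.4 weeks

t ≈ 117 weeks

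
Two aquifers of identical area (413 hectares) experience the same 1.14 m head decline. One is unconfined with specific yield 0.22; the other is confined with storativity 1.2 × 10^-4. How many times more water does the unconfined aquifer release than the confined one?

ΔV_u / ΔV_c ≈ 1830

A = 413 hectares = 4.13 × 10^6 m²
Unconfined: ΔV_u = Sy × A × Δh = 0.22 × 4.13 × 10^6 × 1.14 = 1.036 × 10^6 m³
Confined: ΔV_c = S × A × Δh = 1.2 × 10^-4 × 4.13 × 10^6 × 1.14 = 565 m³
Ratio = ΔV_u / ΔV_c = Sy / S = 0.22 / 1.2 × 10^-4 = 1833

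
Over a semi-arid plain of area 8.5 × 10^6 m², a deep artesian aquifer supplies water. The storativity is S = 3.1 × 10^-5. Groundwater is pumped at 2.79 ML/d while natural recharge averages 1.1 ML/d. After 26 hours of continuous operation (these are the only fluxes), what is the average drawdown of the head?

Δh ≈ 6.95 m

Net abstraction = 2.79 − 1.1 = 1.69 ML/d
Q_net = 1.69 ML/d = 1690 m³/d
t = 26 hours = 1.083 d
ΔV = Q × t = 1690 m³/d × 1.083 d = 1831 m³
Δh = ΔV / (S × A) = 1831 / (3.1 × 10^-5 × 8.5 × 10^6) = 6.948 m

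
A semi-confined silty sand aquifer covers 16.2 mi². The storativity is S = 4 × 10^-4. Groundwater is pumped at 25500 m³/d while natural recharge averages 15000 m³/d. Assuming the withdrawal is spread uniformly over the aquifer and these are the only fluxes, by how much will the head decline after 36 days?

Δh ≈ 22.5 m

A = 16.2 mi² = 4.196 × 10^7 m²
Net abstraction = 25500 − 15000 = 10500 m³/d
ΔV = Q × t = 10500 m³/d × 36 d = 3.78 × 10^5 m³
Δh = ΔV / (S × A) = 3.78 × 10^5 / (4 × 10^-4 × 4.196 × 10^7) = 22.52 m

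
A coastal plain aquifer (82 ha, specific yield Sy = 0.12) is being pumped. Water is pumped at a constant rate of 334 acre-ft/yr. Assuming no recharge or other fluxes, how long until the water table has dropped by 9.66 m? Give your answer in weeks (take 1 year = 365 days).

t ≈ 120 weeks

A = 82 ha = 8.2 × 10^5 m²
ΔV = Sy × A × Δh = 0.12 × 8.2 × 10^5 × 9.66 = 9.505 × 10^5 m³
Q = 334 acre-ft/yr = 1129 m³/d
t = ΔV / Q = 9.505 × 10^5 m³ / 1129 m³/d = 842.1 d
t = 842.1 d ≈ 120.3 weeks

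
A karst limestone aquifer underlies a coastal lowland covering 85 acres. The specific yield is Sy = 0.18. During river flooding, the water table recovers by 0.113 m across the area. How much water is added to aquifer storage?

A = 85 acres = 3.44 × 10^5 m²
ΔV = Sy × A × Δh = 0.18 × 3.44 × 10^5 m² × 0.113 m = 6997 m³

ΔV ≈ 7000 m³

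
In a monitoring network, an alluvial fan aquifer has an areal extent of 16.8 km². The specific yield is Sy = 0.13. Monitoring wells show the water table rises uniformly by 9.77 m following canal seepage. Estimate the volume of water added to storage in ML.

ΔV ≈ 21300 ML

A = 16.8 km² = 1.68 × 10^7 m²
ΔV = Sy × A × Δh = 0.13 × 1.68 × 10^7 m² × 9.77 m = 2.134 × 10^7 m³
ΔV = 2.134 × 10^7 m³ = 21340 ML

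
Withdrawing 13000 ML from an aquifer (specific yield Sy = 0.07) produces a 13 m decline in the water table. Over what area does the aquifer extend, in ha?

ΔV = 13000 ML = 1.3 × 10^7 m³
A = ΔV / (Sy × Δh) = 1.3 × 10^7 / (0.07 × 13) = 1.429 × 10^7 m²
A = 1.429 × 10^7 m² = 1429 ha

A ≈ 1430 ha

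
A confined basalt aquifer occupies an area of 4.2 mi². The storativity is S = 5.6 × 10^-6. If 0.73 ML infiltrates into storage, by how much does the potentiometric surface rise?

Δh ≈ 12 m

A = 4.2 mi² = 1.088 × 10^7 m²
ΔV = 0.73 ML = 730 m³
Δh = ΔV / (S × A) = 730 m³ / (5.6 × 10^-6 × 1.088 × 10^7 m²) = 11.98 m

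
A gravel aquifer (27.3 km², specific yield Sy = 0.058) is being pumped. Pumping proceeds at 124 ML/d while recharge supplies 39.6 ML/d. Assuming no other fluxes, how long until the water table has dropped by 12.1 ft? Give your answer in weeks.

t ≈ 9.88 weeks

A = 27.3 km² = 2.73 × 10^7 m²
Δh = 12.1 ft = 3.688 m
ΔV = Sy × A × Δh = 0.058 × 2.73 × 10^7 × 3.688 = 5.84 × 10^6 m³
Net withdrawal = 124 − 39.6 = 84.4 ML/d = 84400 m³/d
t = ΔV / Q = 5.84 × 10^6 m³ / 84400 m³/d = 69.19 d
t = 69.19 d ≈ 9.884 weeks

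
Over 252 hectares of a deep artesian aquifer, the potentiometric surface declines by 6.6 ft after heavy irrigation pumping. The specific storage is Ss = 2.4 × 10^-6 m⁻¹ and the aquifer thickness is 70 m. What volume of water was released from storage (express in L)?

S = Ss × b = 2.4 × 10^-6 m⁻¹ × 70 m = 1.68 × 10^-4
A = 252 hectares = 2.52 × 10^6 m²
Δh = 6.6 ft = 2.012 m
ΔV = S × A × Δh = 1.68 × 10^-4 × 2.52 × 10^6 m² × 2.012 m = 851.7 m³
ΔV = 851.7 m³ = 8.517 × 10^5 L

ΔV ≈ 8.52 × 10^5 L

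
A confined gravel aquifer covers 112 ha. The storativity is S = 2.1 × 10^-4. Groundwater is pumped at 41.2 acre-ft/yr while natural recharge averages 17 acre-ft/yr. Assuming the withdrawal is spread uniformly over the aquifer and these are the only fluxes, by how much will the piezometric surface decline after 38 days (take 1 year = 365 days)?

Δh ≈ 13.2 m

A = 112 ha = 1.12 × 10^6 m²
Net abstraction = 41.2 − 17 = 24.2 acre-ft/yr
Q_net = 24.2 acre-ft/yr = 81.78 m³/d
ΔV = Q × t = 81.78 m³/d × 38 d = 3108 m³
Δh = ΔV / (S × A) = 3108 / (2.1 × 10^-4 × 1.12 × 10^6) = 13.21 m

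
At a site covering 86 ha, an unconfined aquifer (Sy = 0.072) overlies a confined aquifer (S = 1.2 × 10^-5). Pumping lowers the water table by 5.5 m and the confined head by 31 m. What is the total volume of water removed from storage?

ΔV ≈ 3.41 × 10^5 m³

A = 86 ha = 8.6 × 10^5 m²
Unconfined: ΔV_u = Sy × A × Δh_u = 0.072 × 8.6 × 10^5 × 5.5 = 3.406 × 10^5 m³
Confined: ΔV_c = S × A × Δh_c = 1.2 × 10^-5 × 8.6 × 10^5 × 31 = 319.9 m³
Total ΔV = 3.406 × 10^5 + 319.9 = 3.409 × 10^5 m³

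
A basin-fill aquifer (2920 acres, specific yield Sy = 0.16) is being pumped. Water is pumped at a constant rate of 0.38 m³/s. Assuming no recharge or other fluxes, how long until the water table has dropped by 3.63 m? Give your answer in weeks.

A = 2920 acres = 1.182 × 10^7 m²
ΔV = Sy × A × Δh = 0.16 × 1.182 × 10^7 × 3.63 = 6.863 × 10^6 m³
Q = 0.38 m³/s = 32830 m³/d
t = ΔV / Q = 6.863 × 10^6 m³ / 32830 m³/d = 209 d
t = 209 d ≈ 29.86 weeks

t ≈ 29.9 weeks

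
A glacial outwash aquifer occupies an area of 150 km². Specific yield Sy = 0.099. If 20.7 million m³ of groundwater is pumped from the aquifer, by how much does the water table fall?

A = 150 km² = 1.5 × 10^8 m²
ΔV = 20.7 million m³ = 2.07 × 10^7 m³
Δh = ΔV / (Sy × A) = 2.07 × 10^7 m³ / (0.099 × 1.5 × 10^8 m²) = 1.394 m

Δh ≈ 1.39 m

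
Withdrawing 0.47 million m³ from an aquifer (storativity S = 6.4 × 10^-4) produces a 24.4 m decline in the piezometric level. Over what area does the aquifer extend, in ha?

ΔV = 0.47 million m³ = 4.7 × 10^5 m³
A = ΔV / (S × Δh) = 4.7 × 10^5 / (6.4 × 10^-4 × 24.4) = 3.01 × 10^7 m²
A = 3.01 × 10^7 m² = 3010 ha

A ≈ 3010 ha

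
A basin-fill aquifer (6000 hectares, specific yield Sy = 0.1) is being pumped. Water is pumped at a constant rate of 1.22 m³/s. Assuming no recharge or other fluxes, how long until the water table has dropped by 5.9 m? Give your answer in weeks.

A = 6000 hectares = 6 × 10^7 m²
ΔV = Sy × A × Δh = 0.1 × 6 × 10^7 × 5.9 = 3.54 × 10^7 m³
Q = 1.22 m³/s = 1.054 × 10^5 m³/d
t = ΔV / Q = 3.54 × 10^7 m³ / 1.054 × 10^5 m³/d = 335.8 d
t = 335.8 d ≈ 47.98 weeks

t ≈ 48 weeks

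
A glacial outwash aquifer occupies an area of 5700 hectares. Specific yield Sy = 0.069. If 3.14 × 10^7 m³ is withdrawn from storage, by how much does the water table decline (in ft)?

Δh ≈ 26.2 ft

A = 5700 hectares = 5.7 × 10^7 m²
Δh = ΔV / (Sy × A) = 3.14 × 10^7 m³ / (0.069 × 5.7 × 10^7 m²) = 7.984 m
Δh = 7.984 m = 26.19 ft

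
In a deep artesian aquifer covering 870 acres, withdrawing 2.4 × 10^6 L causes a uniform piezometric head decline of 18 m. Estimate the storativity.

A = 870 acres = 3.521 × 10^6 m²
ΔV = 2.4 × 10^6 L = 2400 m³
S = ΔV / (A × Δh) = 2400 m³ / (3.521 × 10^6 m² × 18 m) = 3.787 × 10^-5

S ≈ 3.8 × 10^-5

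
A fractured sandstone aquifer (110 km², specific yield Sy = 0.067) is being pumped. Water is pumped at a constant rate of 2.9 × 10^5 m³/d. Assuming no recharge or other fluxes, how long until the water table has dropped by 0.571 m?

t ≈ 14.5 days

A = 110 km² = 1.1 × 10^8 m²
ΔV = Sy × A × Δh = 0.067 × 1.1 × 10^8 × 0.571 = 4.208 × 10^6 m³
t = ΔV / Q = 4.208 × 10^6 m³ / 2.9 × 10^5 m³/d = 14.51 d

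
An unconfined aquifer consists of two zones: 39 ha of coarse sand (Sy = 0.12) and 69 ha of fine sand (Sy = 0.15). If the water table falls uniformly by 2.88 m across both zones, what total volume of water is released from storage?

ΔV ≈ 4.33 × 10^5 m³

A₁ = 39 ha = 3.9 × 10^5 m²; A₂ = 69 ha = 6.9 × 10^5 m²
ΔV₁ = 0.12 × 3.9 × 10^5 × 2.88 = 1.348 × 10^5 m³
ΔV₂ = 0.15 × 6.9 × 10^5 × 2.88 = 2.981 × 10^5 m³
ΔV = ΔV₁ + ΔV₂ = 4.329 × 10^5 m³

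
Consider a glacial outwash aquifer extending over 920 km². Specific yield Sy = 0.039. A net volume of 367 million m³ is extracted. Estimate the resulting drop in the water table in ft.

A = 920 km² = 9.2 × 10^8 m²
ΔV = 367 million m³ = 3.67 × 10^8 m³
Δh = ΔV / (Sy × A) = 3.67 × 10^8 m³ / (0.039 × 9.2 × 10^8 m²) = 10.23 m
Δh = 10.23 m = 33.56 ft

Δh ≈ 33.6 ft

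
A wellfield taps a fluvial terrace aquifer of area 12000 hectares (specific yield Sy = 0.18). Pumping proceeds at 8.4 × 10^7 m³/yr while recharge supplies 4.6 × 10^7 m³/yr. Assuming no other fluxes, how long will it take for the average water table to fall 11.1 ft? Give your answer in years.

A = 12000 hectares = 1.2 × 10^8 m²
Δh = 11.1 ft = 3.383 m
ΔV = Sy × A × Δh = 0.18 × 1.2 × 10^8 × 3.383 = 7.308 × 10^7 m³
Net withdrawal = 8.4 × 10^7 − 4.6 × 10^7 = 3.8 × 10^7 m³/yr = 1.041 × 10^5 m³/d
t = ΔV / Q = 7.308 × 10^7 m³ / 1.041 × 10^5 m³/d = 701.9 d
t = 701.9 d ≈ 1.923 years

t ≈ 1.92 years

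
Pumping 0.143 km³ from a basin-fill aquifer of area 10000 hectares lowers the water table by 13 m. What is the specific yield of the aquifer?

Sy ≈ 0.11

A = 10000 hectares = 1 × 10^8 m²
ΔV = 0.143 km³ = 1.43 × 10^8 m³
Sy = ΔV / (A × Δh) = 1.43 × 10^8 m³ / (1 × 10^8 m² × 13 m) = 0.11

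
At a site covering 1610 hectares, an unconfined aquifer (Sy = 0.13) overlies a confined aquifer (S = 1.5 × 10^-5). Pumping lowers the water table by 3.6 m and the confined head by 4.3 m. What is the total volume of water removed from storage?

A = 1610 hectares = 1.61 × 10^7 m²
Unconfined: ΔV_u = Sy × A × Δh_u = 0.13 × 1.61 × 10^7 × 3.6 = 7.535 × 10^6 m³
Confined: ΔV_c = S × A × Δh_c = 1.5 × 10^-5 × 1.61 × 10^7 × 4.3 = 1038 m³
Total ΔV = 7.535 × 10^6 + 1038 = 7.536 × 10^6 m³

ΔV ≈ 7.54 × 10^6 m³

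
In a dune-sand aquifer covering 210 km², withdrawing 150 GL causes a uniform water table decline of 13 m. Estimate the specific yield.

A = 210 km² = 2.1 × 10^8 m²
ΔV = 150 GL = 1.5 × 10^8 m³
Sy = ΔV / (A × Δh) = 1.5 × 10^8 m³ / (2.1 × 10^8 m² × 13 m) = 0.05495

Sy ≈ 0.055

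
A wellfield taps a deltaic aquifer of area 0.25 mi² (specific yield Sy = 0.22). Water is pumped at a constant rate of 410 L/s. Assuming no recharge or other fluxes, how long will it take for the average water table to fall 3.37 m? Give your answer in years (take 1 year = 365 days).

A = 0.25 mi² = 6.475 × 10^5 m²
ΔV = Sy × A × Δh = 0.22 × 6.475 × 10^5 × 3.37 = 4.801 × 10^5 m³
Q = 410 L/s = 35420 m³/d
t = ΔV / Q = 4.801 × 10^5 m³ / 35420 m³/d = 13.55 d
t = 13.55 d ≈ 0.03713 years

t ≈ 0.0371 years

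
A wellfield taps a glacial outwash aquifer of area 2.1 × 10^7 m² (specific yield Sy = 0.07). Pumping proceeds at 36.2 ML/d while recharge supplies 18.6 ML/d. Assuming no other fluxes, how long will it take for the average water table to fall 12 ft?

Δh = 12 ft = 3.658 m
ΔV = Sy × A × Δh = 0.07 × 2.1 × 10^7 × 3.658 = 5.377 × 10^6 m³
Net withdrawal = 36.2 − 18.6 = 17.6 ML/d = 17600 m³/d
t = ΔV / Q = 5.377 × 10^6 m³ / 17600 m³/d = 305.5 d

t ≈ 305 days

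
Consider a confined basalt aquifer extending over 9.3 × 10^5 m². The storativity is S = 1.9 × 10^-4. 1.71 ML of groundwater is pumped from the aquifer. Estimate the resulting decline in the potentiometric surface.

ΔV = 1.71 ML = 1710 m³
Δh = ΔV / (S × A) = 1710 m³ / (1.9 × 10^-4 × 9.3 × 10^5 m²) = 9.677 m

Δh ≈ 9.68 m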